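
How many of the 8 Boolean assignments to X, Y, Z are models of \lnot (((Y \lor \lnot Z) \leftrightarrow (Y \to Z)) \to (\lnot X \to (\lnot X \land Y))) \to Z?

Initial set: {(\lnot (((Y \lor \lnot Z) \leftrightarrow (Y \to Z)) \to (\lnot X \to (\lnot X \land Y))) \to Z)}.
(\lnot (((Y \lor \lnot Z) \leftrightarrow (Y \to Z)) \to (\lnot X \to (\lnot X \land Y))) \to Z): β-rule — branch into \lnot \lnot (((Y \lor \lnot Z) \leftrightarrow (Y \to Z)) \to (\lnot X \to (\lnot X \land Y)))  //  Z.
  branch 1 (add \lnot \lnot (((Y \lor \lnot Z) \leftrightarrow (Y \to Z)) \to (\lnot X \to (\lnot X \land Y)))):
    \lnot \lnot (((Y \lor \lnot Z) \leftrightarrow (Y \to Z)) \to (\lnot X \to (\lnot X \land Y))): β-rule — branch into \lnot ((Y \lor \lnot Z) \leftrightarrow (Y \to Z))  //  (\lnot X \to (\lnot X \land Y)).
      branch 1.1 (add \lnot ((Y \lor \lnot Z) \leftrightarrow (Y \to Z))):
        \lnot ((Y \lor \lnot Z) \leftrightarrow (Y \to Z)): β-rule — branch into (Y \lor \lnot Z), \lnot (Y \to Z)  //  \lnot (Y \lor \lnot Z), (Y \to Z).
          branch 1.1.1 (add (Y \lor \lnot Z), \lnot (Y \to Z)):
            \lnot (Y \to Z): α-rule — add Y, \lnot Z.
            (Y \lor \lnot Z): β-rule — branch into Y  //  \lnot Z.
              branch 1.1.1.1 (add Y):
                ○ open, literals {Y=1, Z=0}.
              branch 1.1.1.2 (add \lnot Z):
                ○ open, literals {Y=1, Z=0}.
          branch 1.1.2 (add \lnot (Y \lor \lnot Z), (Y \to Z)):
            \lnot (Y \lor \lnot Z): α-rule — add \lnot Y, \lnot \lnot Z.
            (Y \to Z): β-rule — branch into \lnot Y  //  Z.
              branch 1.1.2.1 (add \lnot Y):
                ○ open, literals {Y=0, Z=1}.
              branch 1.1.2.2 (add Z):
                ○ open, literals {Y=0, Z=1}.
      branch 1.2 (add (\lnot X \to (\lnot X \land Y))):
        (\lnot X \to (\lnot X \land Y)): β-rule — branch into \lnot \lnot X  //  (\lnot X \land Y).
          branch 1.2.1 (add \lnot \lnot X):
            ○ open, literals {X=1}.
          branch 1.2.2 (add (\lnot X \land Y)):
            (\lnot X \land Y): α-rule — add \lnot X, Y.
            ○ open, literals {X=0, Y=1}.
  branch 2 (add Z):
    ○ open, literals {Z=1}.
0 branches closed, 7 open.
Each open branch fixes some atoms; the unmentioned ones are free. Counting distinct full assignments: branch {Y=1, Z=0} (X) contributes 2 new; branch {Y=1, Z=0} (X) contributes 0 new; branch {Y=0, Z=1} (X) contributes 2 new; branch {Y=0, Z=1} (X) contributes 0 new; branch {X=1} (Y, Z) contributes 2 new; branch {X=0, Y=1} (Z) contributes 1 new; branch {Z=1} (X, Y) contributes 0 new. Total: 7.

7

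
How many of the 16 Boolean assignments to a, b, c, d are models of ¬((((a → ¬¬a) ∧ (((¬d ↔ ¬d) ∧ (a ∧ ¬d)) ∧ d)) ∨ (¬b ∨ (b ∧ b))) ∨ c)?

Initial set: {¬((((a → ¬¬a) ∧ (((¬d ↔ ¬d) ∧ (a ∧ ¬d)) ∧ d)) ∨ (¬b ∨ (b ∧ b))) ∨ c)}.
¬((((a → ¬¬a) ∧ (((¬d ↔ ¬d) ∧ (a ∧ ¬d)) ∧ d)) ∨ (¬b ∨ (b ∧ b))) ∨ c): α-rule — add ¬(((a → ¬¬a) ∧ (((¬d ↔ ¬d) ∧ (a ∧ ¬d)) ∧ d)) ∨ (¬b ∨ (b ∧ b))), ¬c.
¬(((a → ¬¬a) ∧ (((¬d ↔ ¬d) ∧ (a ∧ ¬d)) ∧ d)) ∨ (¬b ∨ (b ∧ b))): α-rule — add ¬((a → ¬¬a) ∧ (((¬d ↔ ¬d) ∧ (a ∧ ¬d)) ∧ d)), ¬(¬b ∨ (b ∧ b)).
¬(¬b ∨ (b ∧ b)): α-rule — add ¬¬b, ¬(b ∧ b).
¬((a → ¬¬a) ∧ (((¬d ↔ ¬d) ∧ (a ∧ ¬d)) ∧ d)): β-rule — branch into ¬(a → ¬¬a)  //  ¬(((¬d ↔ ¬d) ∧ (a ∧ ¬d)) ∧ d).
  branch 1 (add ¬(a → ¬¬a)):
    ¬(a → ¬¬a): α-rule — add a, ¬¬¬a.
    ¬¬¬a: drop double negation, giving ¬a.
    × closes — contains both a and ¬a.
  branch 2 (add ¬(((¬d ↔ ¬d) ∧ (a ∧ ¬d)) ∧ d)):
    ¬(b ∧ b): β-rule — branch into ¬b  //  ¬b.
      branch 2.1 (add ¬b):
        × closes — contains both b and ¬b.
      branch 2.2 (add ¬b):
        × closes — contains both b and ¬b.
All 3 branches close.
No open branches: the formula has 0 satisfying assignments.

0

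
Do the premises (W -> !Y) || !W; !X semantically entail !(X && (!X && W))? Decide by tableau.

Initial set: {((W -> !Y) || !W); !X; !!(X && (!X && W))}.
!!(X && (!X && W)): α-rule — add X, (!X && W).
× closes — contains both X and !X.
All 1 branch closes.
Every branch closed, so the premises entail the conclusion.

Yes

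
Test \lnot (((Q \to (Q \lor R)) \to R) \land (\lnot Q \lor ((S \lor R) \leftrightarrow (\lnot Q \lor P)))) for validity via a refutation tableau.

Not valid

Assume the negation and expand:
Initial set: {\lnot \lnot (((Q \to (Q \lor R)) \to R) \land (\lnot Q \lor ((S \lor R) \leftrightarrow (\lnot Q \lor P))))}.
\lnot \lnot (((Q \to (Q \lor R)) \to R) \land (\lnot Q \lor ((S \lor R) \leftrightarrow (\lnot Q \lor P)))): α-rule — add ((Q \to (Q \lor R)) \to R), (\lnot Q \lor ((S \lor R) \leftrightarrow (\lnot Q \lor P))).
((Q \to (Q \lor R)) \to R): β-rule — branch into \lnot (Q \to (Q \lor R))  //  R.
  branch 1 (add \lnot (Q \to (Q \lor R))):
    \lnot (Q \to (Q \lor R)): α-rule — add Q, \lnot (Q \lor R).
    \lnot (Q \lor R): α-rule — add \lnot Q, \lnot R.
    × closes — contains both Q and \lnot Q.
  branch 2 (add R):
    (\lnot Q \lor ((S \lor R) \leftrightarrow (\lnot Q \lor P))): β-rule — branch into \lnot Q  //  ((S \lor R) \leftrightarrow (\lnot Q \lor P)).
      branch 2.1 (add \lnot Q):
        ○ open, literals {Q=0, R=1}.
      branch 2.2 (add ((S \lor R) \leftrightarrow (\lnot Q \lor P))):
        ((S \lor R) \leftrightarrow (\lnot Q \lor P)): β-rule — branch into (S \lor R), (\lnot Q \lor P)  //  \lnot (S \lor R), \lnot (\lnot Q \lor P).
          branch 2.2.1 (add (S \lor R), (\lnot Q \lor P)):
            (S \lor R): β-rule — branch into S  //  R.
              branch 2.2.1.1 (add S):
                (\lnot Q \lor P): β-rule — branch into \lnot Q  //  P.
                  branch 2.2.1.1.1 (add \lnot Q):
                    ○ open, literals {Q=0, R=1, S=1}.
                  branch 2.2.1.1.2 (add P):
                    ○ open, literals {P=1, R=1, S=1}.
              branch 2.2.1.2 (add R):
                (\lnot Q \lor P): β-rule — branch into \lnot Q  //  P.
                  branch 2.2.1.2.1 (add \lnot Q):
                    ○ open, literals {Q=0, R=1}.
                  branch 2.2.1.2.2 (add P):
                    ○ open, literals {P=1, R=1}.
          branch 2.2.2 (add \lnot (S \lor R), \lnot (\lnot Q \lor P)):
            \lnot (S \lor R): α-rule — add \lnot S, \lnot R.
            × closes — contains both R and \lnot R.
2 branches closed, 5 open.
An open branch gives a countermodel: Q=0, R=1 (unmentioned atoms arbitrary); under it the original formula is false.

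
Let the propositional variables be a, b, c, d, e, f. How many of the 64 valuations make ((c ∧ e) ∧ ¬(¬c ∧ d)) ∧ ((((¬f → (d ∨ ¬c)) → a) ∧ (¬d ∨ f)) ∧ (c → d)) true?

Initial set: {T (((c ∧ e) ∧ ¬(¬c ∧ d)) ∧ ((((¬f → (d ∨ ¬c)) → a) ∧ (¬d ∨ f)) ∧ (c → d)))}.
T (((c ∧ e) ∧ ¬(¬c ∧ d)) ∧ ((((¬f → (d ∨ ¬c)) → a) ∧ (¬d ∨ f)) ∧ (c → d))): α-rule — add T ((c ∧ e) ∧ ¬(¬c ∧ d)), T ((((¬f → (d ∨ ¬c)) → a) ∧ (¬d ∨ f)) ∧ (c → d)).
T ((c ∧ e) ∧ ¬(¬c ∧ d)): α-rule — add T (c ∧ e), T ¬(¬c ∧ d).
T ((((¬f → (d ∨ ¬c)) → a) ∧ (¬d ∨ f)) ∧ (c → d)): α-rule — add T (((¬f → (d ∨ ¬c)) → a) ∧ (¬d ∨ f)), T (c → d).
T (c ∧ e): α-rule — add T c, T e.
T (((¬f → (d ∨ ¬c)) → a) ∧ (¬d ∨ f)): α-rule — add T ((¬f → (d ∨ ¬c)) → a), T (¬d ∨ f).
T ¬(¬c ∧ d): β-rule — branch into F ¬c  //  F d.
  branch 1 (add F ¬c):
    T (c → d): β-rule — branch into F c  //  T d.
      branch 1.1 (add F c):
        × closes — contains both c and ¬c.
      branch 1.2 (add T d):
        T ((¬f → (d ∨ ¬c)) → a): β-rule — branch into F (¬f → (d ∨ ¬c))  //  T a.
          branch 1.2.1 (add F (¬f → (d ∨ ¬c))):
            F (¬f → (d ∨ ¬c)): α-rule — add T ¬f, F (d ∨ ¬c).
            F (d ∨ ¬c): α-rule — add F d, F ¬c.
            × closes — contains both d and ¬d.
          branch 1.2.2 (add T a):
            T (¬d ∨ f): β-rule — branch into T ¬d  //  T f.
              branch 1.2.2.1 (add T ¬d):
                × closes — contains both d and ¬d.
              branch 1.2.2.2 (add T f):
                ○ open, literals {a=T, c=T, d=T, e=T, f=T}.
  branch 2 (add F d):
    T (c → d): β-rule — branch into F c  //  T d.
      branch 2.1 (add F c):
        × closes — contains both c and ¬c.
      branch 2.2 (add T d):
        × closes — contains both d and ¬d.
5 branches closed, 1 open.
Each open branch fixes some atoms; the unmentioned ones are free. Counting distinct full assignments: branch {a=T, c=T, d=T, e=T, f=T} (b) contributes 2 new. Total: 2.

2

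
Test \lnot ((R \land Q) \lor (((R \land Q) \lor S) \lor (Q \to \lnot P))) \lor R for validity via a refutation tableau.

Assume the negation and expand:
Initial set: {\lnot (\lnot ((R \land Q) \lor (((R \land Q) \lor S) \lor (Q \to \lnot P))) \lor R)}.
\lnot (\lnot ((R \land Q) \lor (((R \land Q) \lor S) \lor (Q \to \lnot P))) \lor R): α-rule — add \lnot \lnot ((R \land Q) \lor (((R \land Q) \lor S) \lor (Q \to \lnot P))), \lnot R.
\lnot \lnot ((R \land Q) \lor (((R \land Q) \lor S) \lor (Q \to \lnot P))): β-rule — branch into (R \land Q)  //  (((R \land Q) \lor S) \lor (Q \to \lnot P)).
  branch 1 (add (R \land Q)):
    (R \land Q): α-rule — add R, Q.
    × closes — contains both R and \lnot R.
  branch 2 (add (((R \land Q) \lor S) \lor (Q \to \lnot P))):
    (((R \land Q) \lor S) \lor (Q \to \lnot P)): β-rule — branch into ((R \land Q) \lor S)  //  (Q \to \lnot P).
      branch 2.1 (add ((R \land Q) \lor S)):
        ((R \land Q) \lor S): β-rule — branch into (R \land Q)  //  S.
          branch 2.1.1 (add (R \land Q)):
            (R \land Q): α-rule — add R, Q.
            × closes — contains both R and \lnot R.
          branch 2.1.2 (add S):
            ○ open, literals {R=0, S=1}.
      branch 2.2 (add (Q \to \lnot P)):
        (Q \to \lnot P): β-rule — branch into \lnot Q  //  \lnot P.
          branch 2.2.1 (add \lnot Q):
            ○ open, literals {Q=0, R=0}.
          branch 2.2.2 (add \lnot P):
            ○ open, literals {P=0, R=0}.
2 branches closed, 3 open.
An open branch gives a countermodel: R=0, S=1 (unmentioned atoms arbitrary); under it the original formula is false.

Not valid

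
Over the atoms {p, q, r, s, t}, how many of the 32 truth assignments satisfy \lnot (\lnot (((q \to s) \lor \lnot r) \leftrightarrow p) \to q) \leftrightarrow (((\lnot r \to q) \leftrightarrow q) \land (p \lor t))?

10

Initial set: {T (\lnot (\lnot (((q \to s) \lor \lnot r) \leftrightarrow p) \to q) \leftrightarrow (((\lnot r \to q) \leftrightarrow q) \land (p \lor t)))}.
T (\lnot (\lnot (((q \to s) \lor \lnot r) \leftrightarrow p) \to q) \leftrightarrow (((\lnot r \to q) \leftrightarrow q) \land (p \lor t))): β-rule — branch into T \lnot (\lnot (((q \to s) \lor \lnot r) \leftrightarrow p) \to q), T (((\lnot r \to q) \leftrightarrow q) \land (p \lor t))  //  F \lnot (\lnot (((q \to s) \lor \lnot r) \leftrightarrow p) \to q), F (((\lnot r \to q) \leftrightarrow q) \land (p \lor t)).
  branch 1 (add T \lnot (\lnot (((q \to s) \lor \lnot r) \leftrightarrow p) \to q), T (((\lnot r \to q) \leftrightarrow q) \land (p \lor t))):
    T \lnot (\lnot (((q \to s) \lor \lnot r) \leftrightarrow p) \to q): α-rule — add T \lnot (((q \to s) \lor \lnot r) \leftrightarrow p), F q.
    T (((\lnot r \to q) \leftrightarrow q) \land (p \lor t)): α-rule — add T ((\lnot r \to q) \leftrightarrow q), T (p \lor t).
    T \lnot (((q \to s) \lor \lnot r) \leftrightarrow p): β-rule — branch into T ((q \to s) \lor \lnot r), F p  //  F ((q \to s) \lor \lnot r), T p.
      branch 1.1 (add T ((q \to s) \lor \lnot r), F p):
        T ((\lnot r \to q) \leftrightarrow q): β-rule — branch into T (\lnot r \to q), T q  //  F (\lnot r \to q), F q.
          branch 1.1.1 (add T (\lnot r \to q), T q):
            × closes — contains both q and \lnot q.
          branch 1.1.2 (add F (\lnot r \to q), F q):
            F (\lnot r \to q): α-rule — add T \lnot r, F q.
            T (p \lor t): β-rule — branch into T p  //  T t.
              branch 1.1.2.1 (add T p):
                × closes — contains both p and \lnot p.
              branch 1.1.2.2 (add T t):
                T ((q \to s) \lor \lnot r): β-rule — branch into T (q \to s)  //  T \lnot r.
                  branch 1.1.2.2.1 (add T (q \to s)):
                    T (q \to s): β-rule — branch into F q  //  T s.
                      branch 1.1.2.2.1.1 (add F q):
                        ○ open, literals {p=F, q=F, r=F, t=T}.
                      branch 1.1.2.2.1.2 (add T s):
                        ○ open, literals {p=F, q=F, r=F, s=T, t=T}.
                  branch 1.1.2.2.2 (add T \lnot r):
                    ○ open, literals {p=F, q=F, r=F, t=T}.
      branch 1.2 (add F ((q \to s) \lor \lnot r), T p):
        F ((q \to s) \lor \lnot r): α-rule — add F (q \to s), F \lnot r.
        F (q \to s): α-rule — add T q, F s.
        × closes — contains both q and \lnot q.
  branch 2 (add F \lnot (\lnot (((q \to s) \lor \lnot r) \leftrightarrow p) \to q), F (((\lnot r \to q) \leftrightarrow q) \land (p \lor t))):
    F \lnot (\lnot (((q \to s) \lor \lnot r) \leftrightarrow p) \to q): β-rule — branch into F \lnot (((q \to s) \lor \lnot r) \leftrightarrow p)  //  T q.
      branch 2.1 (add F \lnot (((q \to s) \lor \lnot r) \leftrightarrow p)):
        F (((\lnot r \to q) \leftrightarrow q) \land (p \lor t)): β-rule — branch into F ((\lnot r \to q) \leftrightarrow q)  //  F (p \lor t).
          branch 2.1.1 (add F ((\lnot r \to q) \leftrightarrow q)):
            F \lnot (((q \to s) \lor \lnot r) \leftrightarrow p): β-rule — branch into T ((q \to s) \lor \lnot r), T p  //  F ((q \to s) \lor \lnot r), F p.
              branch 2.1.1.1 (add T ((q \to s) \lor \lnot r), T p):
                F ((\lnot r \to q) \leftrightarrow q): β-rule — branch into T (\lnot r \to q), F q  //  F (\lnot r \to q), T q.
                  branch 2.1.1.1.1 (add T (\lnot r \to q), F q):
                    T ((q \to s) \lor \lnot r): β-rule — branch into T (q \to s)  //  T \lnot r.
                      branch 2.1.1.1.1.1 (add T (q \to s)):
                        T (\lnot r \to q): β-rule — branch into F \lnot r  //  T q.
                          branch 2.1.1.1.1.1.1 (add F \lnot r):
                            T (q \to s): β-rule — branch into F q  //  T s.
                              branch 2.1.1.1.1.1.1.1 (add F q):
                                ○ open, literals {p=T, q=F, r=T}.
                              branch 2.1.1.1.1.1.1.2 (add T s):
                                ○ open, literals {p=T, q=F, r=T, s=T}.
                          branch 2.1.1.1.1.1.2 (add T q):
                            × closes — contains both q and \lnot q.
                      branch 2.1.1.1.1.2 (add T \lnot r):
                        T (\lnot r \to q): β-rule — branch into F \lnot r  //  T q.
                          branch 2.1.1.1.1.2.1 (add F \lnot r):
                            × closes — contains both r and \lnot r.
                          branch 2.1.1.1.1.2.2 (add T q):
                            × closes — contains both q and \lnot q.
                  branch 2.1.1.1.2 (add F (\lnot r \to q), T q):
                    F (\lnot r \to q): α-rule — add T \lnot r, F q.
                    × closes — contains both q and \lnot q.
              branch 2.1.1.2 (add F ((q \to s) \lor \lnot r), F p):
                F ((q \to s) \lor \lnot r): α-rule — add F (q \to s), F \lnot r.
                F (q \to s): α-rule — add T q, F s.
                F ((\lnot r \to q) \leftrightarrow q): β-rule — branch into T (\lnot r \to q), F q  //  F (\lnot r \to q), T q.
                  branch 2.1.1.2.1 (add T (\lnot r \to q), F q):
                    × closes — contains both q and \lnot q.
                  branch 2.1.1.2.2 (add F (\lnot r \to q), T q):
                    F (\lnot r \to q): α-rule — add T \lnot r, F q.
                    × closes — contains both r and \lnot r.
          branch 2.1.2 (add F (p \lor t)):
            F (p \lor t): α-rule — add F p, F t.
            F \lnot (((q \to s) \lor \lnot r) \leftrightarrow p): β-rule — branch into T ((q \to s) \lor \lnot r), T p  //  F ((q \to s) \lor \lnot r), F p.
              branch 2.1.2.1 (add T ((q \to s) \lor \lnot r), T p):
                × closes — contains both p and \lnot p.
              branch 2.1.2.2 (add F ((q \to s) \lor \lnot r), F p):
                F ((q \to s) \lor \lnot r): α-rule — add F (q \to s), F \lnot r.
                F (q \to s): α-rule — add T q, F s.
                ○ open, literals {p=F, q=T, r=T, s=F, t=F}.
      branch 2.2 (add T q):
        F (((\lnot r \to q) \leftrightarrow q) \land (p \lor t)): β-rule — branch into F ((\lnot r \to q) \leftrightarrow q)  //  F (p \lor t).
          branch 2.2.1 (add F ((\lnot r \to q) \leftrightarrow q)):
            F ((\lnot r \to q) \leftrightarrow q): β-rule — branch into T (\lnot r \to q), F q  //  F (\lnot r \to q), T q.
              branch 2.2.1.1 (add T (\lnot r \to q), F q):
                × closes — contains both q and \lnot q.
              branch 2.2.1.2 (add F (\lnot r \to q), T q):
                F (\lnot r \to q): α-rule — add T \lnot r, F q.
                × closes — contains both q and \lnot q.
          branch 2.2.2 (add F (p \lor t)):
            F (p \lor t): α-rule — add F p, F t.
            ○ open, literals {p=F, q=T, t=F}.
12 branches closed, 7 open.
Each open branch fixes some atoms; the unmentioned ones are free. Counting distinct full assignments: branch {p=F, q=F, r=F, t=T} (s) contributes 2 new; branch {p=F, q=F, r=F, s=T, t=T} (none free) contributes 0 new; branch {p=F, q=F, r=F, t=T} (s) contributes 0 new; branch {p=T, q=F, r=T} (s, t) contributes 4 new; branch {p=T, q=F, r=T, s=T} (t) contributes 0 new; branch {p=F, q=T, r=T, s=F, t=F} (none free) contributes 1 new; branch {p=F, q=T, t=F} (r, s) contributes 3 new. Total: 10.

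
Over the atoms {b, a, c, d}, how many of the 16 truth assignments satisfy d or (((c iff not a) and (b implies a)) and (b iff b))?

Initial set: {(d or (((c iff not a) and (b implies a)) and (b iff b)))}.
(d or (((c iff not a) and (b implies a)) and (b iff b))): β-rule — branch into d  //  (((c iff not a) and (b implies a)) and (b iff b)).
  branch 1 (add d):
    ○ open, literals {d=T}.
  branch 2 (add (((c iff not a) and (b implies a)) and (b iff b))):
    (((c iff not a) and (b implies a)) and (b iff b)): α-rule — add ((c iff not a) and (b implies a)), (b iff b).
    ((c iff not a) and (b implies a)): α-rule — add (c iff not a), (b implies a).
    (b iff b): β-rule — branch into b, b  //  not b, not b.
      branch 2.1 (add b, b):
        (c iff not a): β-rule — branch into c, not a  //  not c, not not a.
          branch 2.1.1 (add c, not a):
            (b implies a): β-rule — branch into not b  //  a.
              branch 2.1.1.1 (add not b):
                × closes — contains both b and not b.
              branch 2.1.1.2 (add a):
                × closes — contains both a and not a.
          branch 2.1.2 (add not c, not not a):
            (b implies a): β-rule — branch into not b  //  a.
              branch 2.1.2.1 (add not b):
                × closes — contains both b and not b.
              branch 2.1.2.2 (add a):
                ○ open, literals {a=T, b=T, c=F}.
      branch 2.2 (add not b, not b):
        (c iff not a): β-rule — branch into c, not a  //  not c, not not a.
          branch 2.2.1 (add c, not a):
            (b implies a): β-rule — branch into not b  //  a.
              branch 2.2.1.1 (add not b):
                ○ open, literals {a=F, b=F, c=T}.
              branch 2.2.1.2 (add a):
                × closes — contains both a and not a.
          branch 2.2.2 (add not c, not not a):
            (b implies a): β-rule — branch into not b  //  a.
              branch 2.2.2.1 (add not b):
                ○ open, literals {a=T, b=F, c=F}.
              branch 2.2.2.2 (add a):
                ○ open, literals {a=T, b=F, c=F}.
4 branches closed, 5 open.
Each open branch fixes some atoms; the unmentioned ones are free. Counting distinct full assignments: branch {d=T} (b, a, c) contributes 8 new; branch {a=T, b=T, c=F} (d) contributes 1 new; branch {a=F, b=F, c=T} (d) contributes 1 new; branch {a=T, b=F, c=F} (d) contributes 1 new; branch {a=T, b=F, c=F} (d) contributes 0 new. Total: 11.

11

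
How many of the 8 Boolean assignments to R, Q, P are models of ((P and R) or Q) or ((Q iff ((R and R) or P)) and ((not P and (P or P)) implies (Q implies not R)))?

Initial set: {(((P and R) or Q) or ((Q iff ((R and R) or P)) and ((not P and (P or P)) implies (Q implies not R))))}.
(((P and R) or Q) or ((Q iff ((R and R) or P)) and ((not P and (P or P)) implies (Q implies not R)))): β-rule — branch into ((P and R) or Q)  //  ((Q iff ((R and R) or P)) and ((not P and (P or P)) implies (Q implies not R))).
  branch 1 (add ((P and R) or Q)):
    ((P and R) or Q): β-rule — branch into (P and R)  //  Q.
      branch 1.1 (add (P and R)):
        (P and R): α-rule — add P, R.
        ○ open, literals {P=T, R=T}.
      branch 1.2 (add Q):
        ○ open, literals {Q=T}.
  branch 2 (add ((Q iff ((R and R) or P)) and ((not P and (P or P)) implies (Q implies not R)))):
    ((Q iff ((R and R) or P)) and ((not P and (P or P)) implies (Q implies not R))): α-rule — add (Q iff ((R and R) or P)), ((not P and (P or P)) implies (Q implies not R)).
    (Q iff ((R and R) or P)): β-rule — branch into Q, ((R and R) or P)  //  not Q, not ((R and R) or P).
      branch 2.1 (add Q, ((R and R) or P)):
        ((not P and (P or P)) implies (Q implies not R)): β-rule — branch into not (not P and (P or P))  //  (Q implies not R).
          branch 2.1.1 (add not (not P and (P or P))):
            ((R and R) or P): β-rule — branch into (R and R)  //  P.
              branch 2.1.1.1 (add (R and R)):
                (R and R): α-rule — add R, R.
                not (not P and (P or P)): β-rule — branch into not not P  //  not (P or P).
                  branch 2.1.1.1.1 (add not not P):
                    ○ open, literals {P=T, Q=T, R=T}.
                  branch 2.1.1.1.2 (add not (P or P)):
                    not (P or P): α-rule — add not P, not P.
                    ○ open, literals {P=F, Q=T, R=T}.
              branch 2.1.1.2 (add P):
                not (not P and (P or P)): β-rule — branch into not not P  //  not (P or P).
                  branch 2.1.1.2.1 (add not not P):
                    ○ open, literals {P=T, Q=T}.
                  branch 2.1.1.2.2 (add not (P or P)):
                    not (P or P): α-rule — add not P, not P.
                    × closes — contains both P and not P.
          branch 2.1.2 (add (Q implies not R)):
            ((R and R) or P): β-rule — branch into (R and R)  //  P.
              branch 2.1.2.1 (add (R and R)):
                (R and R): α-rule — add R, R.
                (Q implies not R): β-rule — branch into not Q  //  not R.
                  branch 2.1.2.1.1 (add not Q):
                    × closes — contains both Q and not Q.
                  branch 2.1.2.1.2 (add not R):
                    × closes — contains both R and not R.
              branch 2.1.2.2 (add P):
                (Q implies not R): β-rule — branch into not Q  //  not R.
                  branch 2.1.2.2.1 (add not Q):
                    × closes — contains both Q and not Q.
                  branch 2.1.2.2.2 (add not R):
                    ○ open, literals {P=T, Q=T, R=F}.
      branch 2.2 (add not Q, not ((R and R) or P)):
        not ((R and R) or P): α-rule — add not (R and R), not P.
        ((not P and (P or P)) implies (Q implies not R)): β-rule — branch into not (not P and (P or P))  //  (Q implies not R).
          branch 2.2.1 (add not (not P and (P or P))):
            not (R and R): β-rule — branch into not R  //  not R.
              branch 2.2.1.1 (add not R):
                not (not P and (P or P)): β-rule — branch into not not P  //  not (P or P).
                  branch 2.2.1.1.1 (add not not P):
                    × closes — contains both P and not P.
                  branch 2.2.1.1.2 (add not (P or P)):
                    not (P or P): α-rule — add not P, not P.
                    ○ open, literals {P=F, Q=F, R=F}.
              branch 2.2.1.2 (add not R):
                not (not P and (P or P)): β-rule — branch into not not P  //  not (P or P).
                  branch 2.2.1.2.1 (add not not P):
                    × closes — contains both P and not P.
                  branch 2.2.1.2.2 (add not (P or P)):
                    not (P or P): α-rule — add not P, not P.
                    ○ open, literals {P=F, Q=F, R=F}.
          branch 2.2.2 (add (Q implies not R)):
            not (R and R): β-rule — branch into not R  //  not R.
              branch 2.2.2.1 (add not R):
                (Q implies not R): β-rule — branch into not Q  //  not R.
                  branch 2.2.2.1.1 (add not Q):
                    ○ open, literals {P=F, Q=F, R=F}.
                  branch 2.2.2.1.2 (add not R):
                    ○ open, literals {P=F, Q=F, R=F}.
              branch 2.2.2.2 (add not R):
                (Q implies not R): β-rule — branch into not Q  //  not R.
                  branch 2.2.2.2.1 (add not Q):
                    ○ open, literals {P=F, Q=F, R=F}.
                  branch 2.2.2.2.2 (add not R):
                    ○ open, literals {P=F, Q=F, R=F}.
6 branches closed, 12 open.
Each open branch fixes some atoms; the unmentioned ones are free. Counting distinct full assignments: branch {P=T, R=T} (Q) contributes 2 new; branch {Q=T} (R, P) contributes 3 new; branch {P=T, Q=T, R=T} (none free) contributes 0 new; branch {P=F, Q=T, R=T} (none free) contributes 0 new; branch {P=T, Q=T} (R) contributes 0 new; branch {P=T, Q=T, R=F} (none free) contributes 0 new; branch {P=F, Q=F, R=F} (none free) contributes 1 new; branch {P=F, Q=F, R=F} (none free) contributes 0 new; branch {P=F, Q=F, R=F} (none free) contributes 0 new; branch {P=F, Q=F, R=F} (none free) contributes 0 new; branch {P=F, Q=F, R=F} (none free) contributes 0 new; branch {P=F, Q=F, R=F} (none free) contributes 0 new. Total: 6.

6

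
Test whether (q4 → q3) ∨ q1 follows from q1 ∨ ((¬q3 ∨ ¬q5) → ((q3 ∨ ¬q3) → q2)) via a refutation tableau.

No

Initial set: {T (q1 ∨ ((¬q3 ∨ ¬q5) → ((q3 ∨ ¬q3) → q2))); F ((q4 → q3) ∨ q1)}.
F ((q4 → q3) ∨ q1): α-rule — add F (q4 → q3), F q1.
F (q4 → q3): α-rule — add T q4, F q3.
T (q1 ∨ ((¬q3 ∨ ¬q5) → ((q3 ∨ ¬q3) → q2))): β-rule — branch into T q1  //  T ((¬q3 ∨ ¬q5) → ((q3 ∨ ¬q3) → q2)).
  branch 1 (add T q1):
    × closes — contains both q1 and ¬q1.
  branch 2 (add T ((¬q3 ∨ ¬q5) → ((q3 ∨ ¬q3) → q2))):
    T ((¬q3 ∨ ¬q5) → ((q3 ∨ ¬q3) → q2)): β-rule — branch into F (¬q3 ∨ ¬q5)  //  T ((q3 ∨ ¬q3) → q2).
      branch 2.1 (add F (¬q3 ∨ ¬q5)):
        F (¬q3 ∨ ¬q5): α-rule — add F ¬q3, F ¬q5.
        × closes — contains both q3 and ¬q3.
      branch 2.2 (add T ((q3 ∨ ¬q3) → q2)):
        T ((q3 ∨ ¬q3) → q2): β-rule — branch into F (q3 ∨ ¬q3)  //  T q2.
          branch 2.2.1 (add F (q3 ∨ ¬q3)):
            F (q3 ∨ ¬q3): α-rule — add F q3, F ¬q3.
            × closes — contains both q3 and ¬q3.
          branch 2.2.2 (add T q2):
            ○ open, literals {q1=false, q2=true, q3=false, q4=true}.
3 branches closed, 1 open.
An open branch gives a countermodel: q1=false, q2=true, q3=false, q4=true (unmentioned atoms arbitrary); the premises hold there but the conclusion fails.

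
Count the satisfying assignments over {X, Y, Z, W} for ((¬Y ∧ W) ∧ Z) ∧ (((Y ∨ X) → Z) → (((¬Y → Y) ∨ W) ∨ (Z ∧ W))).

Initial set: {T (((¬Y ∧ W) ∧ Z) ∧ (((Y ∨ X) → Z) → (((¬Y → Y) ∨ W) ∨ (Z ∧ W))))}.
T (((¬Y ∧ W) ∧ Z) ∧ (((Y ∨ X) → Z) → (((¬Y → Y) ∨ W) ∨ (Z ∧ W)))): α-rule — add T ((¬Y ∧ W) ∧ Z), T (((Y ∨ X) → Z) → (((¬Y → Y) ∨ W) ∨ (Z ∧ W))).
T ((¬Y ∧ W) ∧ Z): α-rule — add T (¬Y ∧ W), T Z.
T (¬Y ∧ W): α-rule — add T ¬Y, T W.
T (((Y ∨ X) → Z) → (((¬Y → Y) ∨ W) ∨ (Z ∧ W))): β-rule — branch into F ((Y ∨ X) → Z)  //  T (((¬Y → Y) ∨ W) ∨ (Z ∧ W)).
  branch 1 (add F ((Y ∨ X) → Z)):
    F ((Y ∨ X) → Z): α-rule — add T (Y ∨ X), F Z.
    × closes — contains both Z and ¬Z.
  branch 2 (add T (((¬Y → Y) ∨ W) ∨ (Z ∧ W))):
    T (((¬Y → Y) ∨ W) ∨ (Z ∧ W)): β-rule — branch into T ((¬Y → Y) ∨ W)  //  T (Z ∧ W).
      branch 2.1 (add T ((¬Y → Y) ∨ W)):
        T ((¬Y → Y) ∨ W): β-rule — branch into T (¬Y → Y)  //  T W.
          branch 2.1.1 (add T (¬Y → Y)):
            T (¬Y → Y): β-rule — branch into F ¬Y  //  T Y.
              branch 2.1.1.1 (add F ¬Y):
                × closes — contains both Y and ¬Y.
              branch 2.1.1.2 (add T Y):
                × closes — contains both Y and ¬Y.
          branch 2.1.2 (add T W):
            ○ open, literals {W=T, Y=F, Z=T}.
      branch 2.2 (add T (Z ∧ W)):
        T (Z ∧ W): α-rule — add T Z, T W.
        ○ open, literals {W=T, Y=F, Z=T}.
3 branches closed, 2 open.
Each open branch fixes some atoms; the unmentioned ones are free. Counting distinct full assignments: branch {W=T, Y=F, Z=T} (X) contributes 2 new; branch {W=T, Y=F, Z=T} (X) contributes 0 new. Total: 2.

2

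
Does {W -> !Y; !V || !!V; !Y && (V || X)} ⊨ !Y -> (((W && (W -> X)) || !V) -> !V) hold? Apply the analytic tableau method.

No

Initial set: {T (W -> !Y); T (!V || !!V); T (!Y && (V || X)); F (!Y -> (((W && (W -> X)) || !V) -> !V))}.
T (!Y && (V || X)): α-rule — add T !Y, T (V || X).
F (!Y -> (((W && (W -> X)) || !V) -> !V)): α-rule — add T !Y, F (((W && (W -> X)) || !V) -> !V).
F (((W && (W -> X)) || !V) -> !V): α-rule — add T ((W && (W -> X)) || !V), F !V.
T (W -> !Y): β-rule — branch into F W  //  T !Y.
  branch 1 (add F W):
    T (!V || !!V): β-rule — branch into T !V  //  T !!V.
      branch 1.1 (add T !V):
        × closes — contains both V and !V.
      branch 1.2 (add T !!V):
        T !!V: drop double negation, giving T V.
        T (V || X): β-rule — branch into T V  //  T X.
          branch 1.2.1 (add T V):
            T ((W && (W -> X)) || !V): β-rule — branch into T (W && (W -> X))  //  T !V.
              branch 1.2.1.1 (add T (W && (W -> X))):
                T (W && (W -> X)): α-rule — add T W, T (W -> X).
                × closes — contains both W and !W.
              branch 1.2.1.2 (add T !V):
                × closes — contains both V and !V.
          branch 1.2.2 (add T X):
            T ((W && (W -> X)) || !V): β-rule — branch into T (W && (W -> X))  //  T !V.
              branch 1.2.2.1 (add T (W && (W -> X))):
                T (W && (W -> X)): α-rule — add T W, T (W -> X).
                × closes — contains both W and !W.
              branch 1.2.2.2 (add T !V):
                × closes — contains both V and !V.
  branch 2 (add T !Y):
    T (!V || !!V): β-rule — branch into T !V  //  T !!V.
      branch 2.1 (add T !V):
        × closes — contains both V and !V.
      branch 2.2 (add T !!V):
        T !!V: drop double negation, giving T V.
        T (V || X): β-rule — branch into T V  //  T X.
          branch 2.2.1 (add T V):
            T ((W && (W -> X)) || !V): β-rule — branch into T (W && (W -> X))  //  T !V.
              branch 2.2.1.1 (add T (W && (W -> X))):
                T (W && (W -> X)): α-rule — add T W, T (W -> X).
                T (W -> X): β-rule — branch into F W  //  T X.
                  branch 2.2.1.1.1 (add F W):
                    × closes — contains both W and !W.
                  branch 2.2.1.1.2 (add T X):
                    ○ open, literals {V=1, W=1, X=1, Y=0}.
              branch 2.2.1.2 (add T !V):
                × closes — contains both V and !V.
          branch 2.2.2 (add T X):
            T ((W && (W -> X)) || !V): β-rule — branch into T (W && (W -> X))  //  T !V.
              branch 2.2.2.1 (add T (W && (W -> X))):
                T (W && (W -> X)): α-rule — add T W, T (W -> X).
                T (W -> X): β-rule — branch into F W  //  T X.
                  branch 2.2.2.1.1 (add F W):
                    × closes — contains both W and !W.
                  branch 2.2.2.1.2 (add T X):
                    ○ open, literals {V=1, W=1, X=1, Y=0}.
              branch 2.2.2.2 (add T !V):
                × closes — contains both V and !V.
10 branches closed, 2 open.
An open branch gives a countermodel: V=1, W=1, X=1, Y=0 (unmentioned atoms arbitrary); the premises hold there but the conclusion fails.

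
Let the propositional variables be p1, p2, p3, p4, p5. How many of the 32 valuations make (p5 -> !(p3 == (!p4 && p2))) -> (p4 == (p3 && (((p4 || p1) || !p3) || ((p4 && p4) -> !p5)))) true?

22

Initial set: {((p5 -> !(p3 == (!p4 && p2))) -> (p4 == (p3 && (((p4 || p1) || !p3) || ((p4 && p4) -> !p5)))))}.
((p5 -> !(p3 == (!p4 && p2))) -> (p4 == (p3 && (((p4 || p1) || !p3) || ((p4 && p4) -> !p5))))): β-rule — branch into !(p5 -> !(p3 == (!p4 && p2)))  //  (p4 == (p3 && (((p4 || p1) || !p3) || ((p4 && p4) -> !p5)))).
  branch 1 (add !(p5 -> !(p3 == (!p4 && p2)))):
    !(p5 -> !(p3 == (!p4 && p2))): α-rule — add p5, !!(p3 == (!p4 && p2)).
    !!(p3 == (!p4 && p2)): β-rule — branch into p3, (!p4 && p2)  //  !p3, !(!p4 && p2).
      branch 1.1 (add p3, (!p4 && p2)):
        (!p4 && p2): α-rule — add !p4, p2.
        ○ open, literals {p2=T, p3=T, p4=F, p5=T}.
      branch 1.2 (add !p3, !(!p4 && p2)):
        !(!p4 && p2): β-rule — branch into !!p4  //  !p2.
          branch 1.2.1 (add !!p4):
            ○ open, literals {p3=F, p4=T, p5=T}.
          branch 1.2.2 (add !p2):
            ○ open, literals {p2=F, p3=F, p5=T}.
  branch 2 (add (p4 == (p3 && (((p4 || p1) || !p3) || ((p4 && p4) -> !p5))))):
    (p4 == (p3 && (((p4 || p1) || !p3) || ((p4 && p4) -> !p5)))): β-rule — branch into p4, (p3 && (((p4 || p1) || !p3) || ((p4 && p4) -> !p5)))  //  !p4, !(p3 && (((p4 || p1) || !p3) || ((p4 && p4) -> !p5))).
      branch 2.1 (add p4, (p3 && (((p4 || p1) || !p3) || ((p4 && p4) -> !p5)))):
        (p3 && (((p4 || p1) || !p3) || ((p4 && p4) -> !p5))): α-rule — add p3, (((p4 || p1) || !p3) || ((p4 && p4) -> !p5)).
        (((p4 || p1) || !p3) || ((p4 && p4) -> !p5)): β-rule — branch into ((p4 || p1) || !p3)  //  ((p4 && p4) -> !p5).
          branch 2.1.1 (add ((p4 || p1) || !p3)):
            ((p4 || p1) || !p3): β-rule — branch into (p4 || p1)  //  !p3.
              branch 2.1.1.1 (add (p4 || p1)):
                (p4 || p1): β-rule — branch into p4  //  p1.
                  branch 2.1.1.1.1 (add p4):
                    ○ open, literals {p3=T, p4=T}.
                  branch 2.1.1.1.2 (add p1):
                    ○ open, literals {p1=T, p3=T, p4=T}.
              branch 2.1.1.2 (add !p3):
                × closes — contains both p3 and !p3.
          branch 2.1.2 (add ((p4 && p4) -> !p5)):
            ((p4 && p4) -> !p5): β-rule — branch into !(p4 && p4)  //  !p5.
              branch 2.1.2.1 (add !(p4 && p4)):
                !(p4 && p4): β-rule — branch into !p4  //  !p4.
                  branch 2.1.2.1.1 (add !p4):
                    × closes — contains both p4 and !p4.
                  branch 2.1.2.1.2 (add !p4):
                    × closes — contains both p4 and !p4.
              branch 2.1.2.2 (add !p5):
                ○ open, literals {p3=T, p4=T, p5=F}.
      branch 2.2 (add !p4, !(p3 && (((p4 || p1) || !p3) || ((p4 && p4) -> !p5)))):
        !(p3 && (((p4 || p1) || !p3) || ((p4 && p4) -> !p5))): β-rule — branch into !p3  //  !(((p4 || p1) || !p3) || ((p4 && p4) -> !p5)).
          branch 2.2.1 (add !p3):
            ○ open, literals {p3=F, p4=F}.
          branch 2.2.2 (add !(((p4 || p1) || !p3) || ((p4 && p4) -> !p5))):
            !(((p4 || p1) || !p3) || ((p4 && p4) -> !p5)): α-rule — add !((p4 || p1) || !p3), !((p4 && p4) -> !p5).
            !((p4 || p1) || !p3): α-rule — add !(p4 || p1), !!p3.
            !((p4 && p4) -> !p5): α-rule — add (p4 && p4), !!p5.
            !(p4 || p1): α-rule — add !p4, !p1.
            (p4 && p4): α-rule — add p4, p4.
            × closes — contains both p4 and !p4.
4 branches closed, 7 open.
Each open branch fixes some atoms; the unmentioned ones are free. Counting distinct full assignments: branch {p2=T, p3=T, p4=F, p5=T} (p1) contributes 2 new; branch {p3=F, p4=T, p5=T} (p1, p2) contributes 4 new; branch {p2=F, p3=F, p5=T} (p1, p4) contributes 2 new; branch {p3=T, p4=T} (p1, p2, p5) contributes 8 new; branch {p1=T, p3=T, p4=T} (p2, p5) contributes 0 new; branch {p3=T, p4=T, p5=F} (p1, p2) contributes 0 new; branch {p3=F, p4=F} (p1, p2, p5) contributes 6 new. Total: 22.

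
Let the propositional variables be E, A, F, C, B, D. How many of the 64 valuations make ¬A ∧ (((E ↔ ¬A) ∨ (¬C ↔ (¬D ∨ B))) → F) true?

20

Initial set: {(¬A ∧ (((E ↔ ¬A) ∨ (¬C ↔ (¬D ∨ B))) → F))}.
(¬A ∧ (((E ↔ ¬A) ∨ (¬C ↔ (¬D ∨ B))) → F)): α-rule — add ¬A, (((E ↔ ¬A) ∨ (¬C ↔ (¬D ∨ B))) → F).
(((E ↔ ¬A) ∨ (¬C ↔ (¬D ∨ B))) → F): β-rule — branch into ¬((E ↔ ¬A) ∨ (¬C ↔ (¬D ∨ B)))  //  F.
  branch 1 (add ¬((E ↔ ¬A) ∨ (¬C ↔ (¬D ∨ B)))):
    ¬((E ↔ ¬A) ∨ (¬C ↔ (¬D ∨ B))): α-rule — add ¬(E ↔ ¬A), ¬(¬C ↔ (¬D ∨ B)).
    ¬(E ↔ ¬A): β-rule — branch into E, ¬¬A  //  ¬E, ¬A.
      branch 1.1 (add E, ¬¬A):
        × closes — contains both A and ¬A.
      branch 1.2 (add ¬E, ¬A):
        ¬(¬C ↔ (¬D ∨ B)): β-rule — branch into ¬C, ¬(¬D ∨ B)  //  ¬¬C, (¬D ∨ B).
          branch 1.2.1 (add ¬C, ¬(¬D ∨ B)):
            ¬(¬D ∨ B): α-rule — add ¬¬D, ¬B.
            ○ open, literals {A=F, B=F, C=F, D=T, E=F}.
          branch 1.2.2 (add ¬¬C, (¬D ∨ B)):
            (¬D ∨ B): β-rule — branch into ¬D  //  B.
              branch 1.2.2.1 (add ¬D):
                ○ open, literals {A=F, C=T, D=F, E=F}.
              branch 1.2.2.2 (add B):
                ○ open, literals {A=F, B=T, C=T, E=F}.
  branch 2 (add F):
    ○ open, literals {A=F, F=T}.
1 branch closed, 4 open.
Each open branch fixes some atoms; the unmentioned ones are free. Counting distinct full assignments: branch {A=F, B=F, C=F, D=T, E=F} (F) contributes 2 new; branch {A=F, C=T, D=F, E=F} (F, B) contributes 4 new; branch {A=F, B=T, C=T, E=F} (F, D) contributes 2 new; branch {A=F, F=T} (E, C, B, D) contributes 12 new. Total: 20.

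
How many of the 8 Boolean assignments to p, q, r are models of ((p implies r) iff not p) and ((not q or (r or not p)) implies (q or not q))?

6

Initial set: {(((p implies r) iff not p) and ((not q or (r or not p)) implies (q or not q)))}.
(((p implies r) iff not p) and ((not q or (r or not p)) implies (q or not q))): α-rule — add ((p implies r) iff not p), ((not q or (r or not p)) implies (q or not q)).
((p implies r) iff not p): β-rule — branch into (p implies r), not p  //  not (p implies r), not not p.
  branch 1 (add (p implies r), not p):
    ((not q or (r or not p)) implies (q or not q)): β-rule — branch into not (not q or (r or not p))  //  (q or not q).
      branch 1.1 (add not (not q or (r or not p))):
        not (not q or (r or not p)): α-rule — add not not q, not (r or not p).
        not (r or not p): α-rule — add not r, not not p.
        × closes — contains both p and not p.
      branch 1.2 (add (q or not q)):
        (p implies r): β-rule — branch into not p  //  r.
          branch 1.2.1 (add not p):
            (q or not q): β-rule — branch into q  //  not q.
              branch 1.2.1.1 (add q):
                ○ open, literals {p=false, q=true}.
              branch 1.2.1.2 (add not q):
                ○ open, literals {p=false, q=false}.
          branch 1.2.2 (add r):
            (q or not q): β-rule — branch into q  //  not q.
              branch 1.2.2.1 (add q):
                ○ open, literals {p=false, q=true, r=true}.
              branch 1.2.2.2 (add not q):
                ○ open, literals {p=false, q=false, r=true}.
  branch 2 (add not (p implies r), not not p):
    not (p implies r): α-rule — add p, not r.
    ((not q or (r or not p)) implies (q or not q)): β-rule — branch into not (not q or (r or not p))  //  (q or not q).
      branch 2.1 (add not (not q or (r or not p))):
        not (not q or (r or not p)): α-rule — add not not q, not (r or not p).
        not (r or not p): α-rule — add not r, not not p.
        ○ open, literals {p=true, q=true, r=false}.
      branch 2.2 (add (q or not q)):
        (q or not q): β-rule — branch into q  //  not q.
          branch 2.2.1 (add q):
            ○ open, literals {p=true, q=true, r=false}.
          branch 2.2.2 (add not q):
            ○ open, literals {p=true, q=false, r=false}.
1 branch closed, 7 open.
Each open branch fixes some atoms; the unmentioned ones are free. Counting distinct full assignments: branch {p=false, q=true} (r) contributes 2 new; branch {p=false, q=false} (r) contributes 2 new; branch {p=false, q=true, r=true} (none free) contributes 0 new; branch {p=false, q=false, r=true} (none free) contributes 0 new; branch {p=true, q=true, r=false} (none free) contributes 1 new; branch {p=true, q=true, r=false} (none free) contributes 0 new; branch {p=true, q=false, r=false} (none free) contributes 1 new. Total: 6.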